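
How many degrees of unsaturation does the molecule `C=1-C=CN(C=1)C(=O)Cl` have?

Molecular formula from the SMILES: C5H4ClNO.
DoU = (2C + 2 + N − H − X)/2 = (2·5 + 2 + 1 − 4 − 1)/2 = 8/2 = 4.
(Structurally: 1 ring(s) + 3 π bond(s) = 4.)

4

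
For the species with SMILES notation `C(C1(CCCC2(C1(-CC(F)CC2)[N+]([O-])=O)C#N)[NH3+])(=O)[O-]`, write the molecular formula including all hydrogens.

Heavy atoms from the SMILES: 12 C, 1 F, 3 N, 4 O.
Implicit hydrogens by atom environment:
  6 × C: 2 H each → 12
  5 × C: no H
  2 × O: no H
  2 × O (charge -1): no H
  1 × C: 1 H
  1 × F: no H
  1 × N (charge +1): 3 H
  1 × N (charge +1): no H
  1 × N: no H
  Total hydrogens = 16.
Molecular formula: C12H16FN3O4

C12H16FN3O4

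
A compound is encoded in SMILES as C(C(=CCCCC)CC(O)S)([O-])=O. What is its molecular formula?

C9H15O3S-

Heavy atoms from the SMILES: 9 C, 3 O, 1 S.
Implicit hydrogens by atom environment:
  4 × C: 2 H each → 8
  2 × C: 1 H each → 2
  2 × C: no H
  1 × C: 3 H
  1 × O: 1 H
  1 × O: no H
  1 × O (charge -1): no H
  1 × S: 1 H
  Total hydrogens = 15.
Net charge -1.
Molecular formula: C9H15O3S-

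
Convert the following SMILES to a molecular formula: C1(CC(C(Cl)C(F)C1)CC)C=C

C10H16ClF

Heavy atoms from the SMILES: 10 C, 1 Cl, 1 F.
Implicit hydrogens by atom environment:
  5 × C: 1 H each → 5
  4 × C: 2 H each → 8
  1 × C: 3 H
  1 × Cl: no H
  1 × F: no H
  Total hydrogens = 16.
Molecular formula: C10H16ClF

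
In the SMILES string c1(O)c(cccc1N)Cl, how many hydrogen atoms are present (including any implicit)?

Hydrogens are implicit in SMILES; fill each atom to its normal valence:
  3 × C (aromatic): 1 H each → 3
  3 × C (aromatic): no H
  1 × Cl: no H
  1 × N: 2 H
  1 × O: 1 H
  Total hydrogens = 6.

6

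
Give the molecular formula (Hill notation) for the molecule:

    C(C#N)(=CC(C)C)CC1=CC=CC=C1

Heavy atoms from the SMILES: 13 C, 1 N.
Implicit hydrogens by atom environment:
  5 × C (aromatic): 1 H each → 5
  2 × C: 3 H each → 6
  2 × C: 1 H each → 2
  2 × C: no H
  1 × C: 2 H
  1 × C (aromatic): no H
  1 × N: no H
  Total hydrogens = 15.
Molecular formula: C13H15N

C13H15N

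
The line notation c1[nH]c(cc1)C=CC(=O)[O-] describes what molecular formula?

Heavy atoms from the SMILES: 7 C, 1 N, 2 O.
Implicit hydrogens by atom environment:
  3 × C (aromatic): 1 H each → 3
  2 × C: 1 H each → 2
  1 × C (aromatic): no H
  1 × C: no H
  1 × N (aromatic): 1 H
  1 × O: no H
  1 × O (charge -1): no H
  Total hydrogens = 6.
Net charge -1.
Molecular formula: C7H6NO2-

C7H6NO2-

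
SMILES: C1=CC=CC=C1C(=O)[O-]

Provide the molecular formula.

Heavy atoms from the SMILES: 7 C, 2 O.
Implicit hydrogens by atom environment:
  5 × C (aromatic): 1 H each → 5
  1 × C (aromatic): no H
  1 × C: no H
  1 × O: no H
  1 × O (charge -1): no H
  Total hydrogens = 5.
Net charge -1.
Molecular formula: C7H5O2-

C7H5O2-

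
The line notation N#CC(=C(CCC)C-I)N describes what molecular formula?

C7H11IN2

Heavy atoms from the SMILES: 7 C, 1 I, 2 N.
Implicit hydrogens by atom environment:
  3 × C: 2 H each → 6
  3 × C: no H
  1 × C: 3 H
  1 × I: no H
  1 × N: 2 H
  1 × N: no H
  Total hydrogens = 11.
Molecular formula: C7H11IN2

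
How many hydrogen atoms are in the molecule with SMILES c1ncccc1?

5

Hydrogens are implicit in SMILES; fill each atom to its normal valence:
  5 × C (aromatic): 1 H each → 5
  1 × N (aromatic): no H
  Total hydrogens = 5.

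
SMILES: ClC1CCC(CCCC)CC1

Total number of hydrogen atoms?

19

Hydrogens are implicit in SMILES; fill each atom to its normal valence:
  7 × C: 2 H each → 14
  2 × C: 1 H each → 2
  1 × C: 3 H
  1 × Cl: no H
  Total hydrogens = 19.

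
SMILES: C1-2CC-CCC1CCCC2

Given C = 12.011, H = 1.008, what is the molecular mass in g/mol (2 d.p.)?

138.25

Molecular formula: C10H18.
M = 10×12.011 + 18×1.008 = 138.25 g/mol.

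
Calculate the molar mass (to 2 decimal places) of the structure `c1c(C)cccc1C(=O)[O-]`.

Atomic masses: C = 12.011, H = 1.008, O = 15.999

135.14

Molecular formula: C8H7O2-.
M = 8×12.011 + 7×1.008 + 2×15.999 = 135.14 g/mol.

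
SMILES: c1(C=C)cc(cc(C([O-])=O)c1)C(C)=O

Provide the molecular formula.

Heavy atoms from the SMILES: 11 C, 3 O.
Implicit hydrogens by atom environment:
  3 × C (aromatic): 1 H each → 3
  3 × C (aromatic): no H
  2 × C: no H
  2 × O: no H
  1 × C: 3 H
  1 × C: 2 H
  1 × C: 1 H
  1 × O (charge -1): no H
  Total hydrogens = 9.
Net charge -1.
Molecular formula: C11H9O3-

C11H9O3-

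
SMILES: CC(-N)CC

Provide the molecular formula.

C4H11N

Heavy atoms from the SMILES: 4 C, 1 N.
Implicit hydrogens by atom environment:
  2 × C: 3 H each → 6
  1 × C: 2 H
  1 × C: 1 H
  1 × N: 2 H
  Total hydrogens = 11.
Molecular formula: C4H11N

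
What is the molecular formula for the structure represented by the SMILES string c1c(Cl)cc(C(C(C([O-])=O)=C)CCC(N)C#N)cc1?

Heavy atoms from the SMILES: 14 C, 1 Cl, 2 N, 2 O.
Implicit hydrogens by atom environment:
  4 × C (aromatic): 1 H each → 4
  3 × C: 2 H each → 6
  3 × C: no H
  2 × C: 1 H each → 2
  2 × C (aromatic): no H
  1 × Cl: no H
  1 × N: 2 H
  1 × N: no H
  1 × O: no H
  1 × O (charge -1): no H
  Total hydrogens = 14.
Net charge -1.
Molecular formula: C14H14ClN2O2-

C14H14ClN2O2-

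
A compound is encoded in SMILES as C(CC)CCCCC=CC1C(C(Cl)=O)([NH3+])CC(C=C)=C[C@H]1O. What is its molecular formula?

C18H29ClNO2+

Heavy atoms from the SMILES: 18 C, 1 Cl, 1 N, 2 O.
Implicit hydrogens by atom environment:
  8 × C: 2 H each → 16
  6 × C: 1 H each → 6
  3 × C: no H
  1 × C: 3 H
  1 × Cl: no H
  1 × N (charge +1): 3 H
  1 × O: 1 H
  1 × O: no H
  Total hydrogens = 29.
Net charge +1.
Molecular formula: C18H29ClNO2+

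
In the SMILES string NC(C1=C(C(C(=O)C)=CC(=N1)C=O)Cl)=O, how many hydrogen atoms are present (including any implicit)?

7

Hydrogens are implicit in SMILES; fill each atom to its normal valence:
  4 × C (aromatic): no H
  3 × O: no H
  2 × C: no H
  1 × C: 3 H
  1 × C (aromatic): 1 H
  1 × C: 1 H
  1 × Cl: no H
  1 × N: 2 H
  1 × N (aromatic): no H
  Total hydrogens = 7.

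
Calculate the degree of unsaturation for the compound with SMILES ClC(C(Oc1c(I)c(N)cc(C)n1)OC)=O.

Molecular formula from the SMILES: C9H10ClIN2O3.
DoU = (2C + 2 + N − H − X)/2 = (2·9 + 2 + 2 − 10 − 2)/2 = 10/2 = 5.
(Structurally: 1 ring(s) + 4 π bond(s) = 5.)

5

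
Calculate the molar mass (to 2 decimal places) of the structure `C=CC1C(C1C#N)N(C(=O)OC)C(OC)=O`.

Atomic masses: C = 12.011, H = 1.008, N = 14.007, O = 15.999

224.22

Molecular formula: C10H12N2O4.
M = 10×12.011 + 12×1.008 + 2×14.007 + 4×15.999 = 224.22 g/mol.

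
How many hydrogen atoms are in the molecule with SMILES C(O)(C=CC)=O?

6

Hydrogens are implicit in SMILES; fill each atom to its normal valence:
  2 × C: 1 H each → 2
  1 × C: 3 H
  1 × C: no H
  1 × O: 1 H
  1 × O: no H
  Total hydrogens = 6.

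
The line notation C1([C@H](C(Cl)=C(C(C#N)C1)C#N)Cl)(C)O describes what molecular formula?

C9H8Cl2N2O

Heavy atoms from the SMILES: 9 C, 2 Cl, 2 N, 1 O.
Implicit hydrogens by atom environment:
  5 × C: no H
  2 × C: 1 H each → 2
  2 × Cl: no H
  2 × N: no H
  1 × C: 3 H
  1 × C: 2 H
  1 × O: 1 H
  Total hydrogens = 8.
Molecular formula: C9H8Cl2N2O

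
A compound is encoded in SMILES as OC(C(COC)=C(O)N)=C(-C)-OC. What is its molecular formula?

Heavy atoms from the SMILES: 8 C, 1 N, 4 O.
Implicit hydrogens by atom environment:
  4 × C: no H
  3 × C: 3 H each → 9
  2 × O: 1 H each → 2
  2 × O: no H
  1 × C: 2 H
  1 × N: 2 H
  Total hydrogens = 15.
Molecular formula: C8H15NO4

C8H15NO4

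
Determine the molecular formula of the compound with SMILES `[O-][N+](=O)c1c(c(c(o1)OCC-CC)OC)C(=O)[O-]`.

Heavy atoms from the SMILES: 10 C, 1 N, 7 O.
Implicit hydrogens by atom environment:
  4 × C (aromatic): no H
  4 × O: no H
  3 × C: 2 H each → 6
  2 × C: 3 H each → 6
  2 × O (charge -1): no H
  1 × C: no H
  1 × N (charge +1): no H
  1 × O (aromatic): no H
  Total hydrogens = 12.
Net charge -1.
Molecular formula: C10H12NO7-

C10H12NO7-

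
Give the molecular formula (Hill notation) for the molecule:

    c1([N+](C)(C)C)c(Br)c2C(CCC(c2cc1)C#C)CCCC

Heavy atoms from the SMILES: 1 Br, 19 C, 1 N.
Implicit hydrogens by atom environment:
  5 × C: 2 H each → 10
  4 × C: 3 H each → 12
  4 × C (aromatic): no H
  3 × C: 1 H each → 3
  2 × C (aromatic): 1 H each → 2
  1 × Br: no H
  1 × C: no H
  1 × N (charge +1): no H
  Total hydrogens = 27.
Net charge +1.
Molecular formula: C19H27BrN+

C19H27BrN+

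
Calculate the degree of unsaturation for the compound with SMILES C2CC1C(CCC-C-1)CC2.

Molecular formula from the SMILES: C10H18.
DoU = (2C + 2 + N − H − X)/2 = (2·10 + 2 + 0 − 18 − 0)/2 = 4/2 = 2.
(Structurally: 2 ring(s) + 0 π bond(s) = 2.)

2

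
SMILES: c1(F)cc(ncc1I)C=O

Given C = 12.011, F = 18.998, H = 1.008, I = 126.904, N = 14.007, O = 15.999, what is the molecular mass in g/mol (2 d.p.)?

Molecular formula: C6H3FINO.
M = 6×12.011 + 1×18.998 + 3×1.008 + 1×126.904 + 1×14.007 + 1×15.999 = 251.00 g/mol.

251.00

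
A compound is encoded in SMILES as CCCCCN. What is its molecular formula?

C5H13N

Heavy atoms from the SMILES: 5 C, 1 N.
Implicit hydrogens by atom environment:
  4 × C: 2 H each → 8
  1 × C: 3 H
  1 × N: 2 H
  Total hydrogens = 13.
Molecular formula: C5H13N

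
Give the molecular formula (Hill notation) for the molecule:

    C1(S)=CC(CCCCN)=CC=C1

C10H15NS

Heavy atoms from the SMILES: 10 C, 1 N, 1 S.
Implicit hydrogens by atom environment:
  4 × C: 2 H each → 8
  4 × C (aromatic): 1 H each → 4
  2 × C (aromatic): no H
  1 × N: 2 H
  1 × S: 1 H
  Total hydrogens = 15.
Molecular formula: C10H15NS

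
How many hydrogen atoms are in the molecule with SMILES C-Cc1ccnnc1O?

Hydrogens are implicit in SMILES; fill each atom to its normal valence:
  2 × C (aromatic): 1 H each → 2
  2 × C (aromatic): no H
  2 × N (aromatic): no H
  1 × C: 3 H
  1 × C: 2 H
  1 × O: 1 H
  Total hydrogens = 8.

8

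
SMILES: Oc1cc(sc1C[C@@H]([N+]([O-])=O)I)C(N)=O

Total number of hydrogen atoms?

7

Hydrogens are implicit in SMILES; fill each atom to its normal valence:
  3 × C (aromatic): no H
  2 × O: no H
  1 × C: 2 H
  1 × C (aromatic): 1 H
  1 × C: 1 H
  1 × C: no H
  1 × I: no H
  1 × N: 2 H
  1 × N (charge +1): no H
  1 × O: 1 H
  1 × O (charge -1): no H
  1 × S (aromatic): no H
  Total hydrogens = 7.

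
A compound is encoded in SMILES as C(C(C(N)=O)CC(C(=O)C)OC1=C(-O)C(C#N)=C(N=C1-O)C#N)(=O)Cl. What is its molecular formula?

C14H11ClN4O6

Heavy atoms from the SMILES: 14 C, 1 Cl, 4 N, 6 O.
Implicit hydrogens by atom environment:
  5 × C (aromatic): no H
  5 × C: no H
  4 × O: no H
  2 × C: 1 H each → 2
  2 × N: no H
  2 × O: 1 H each → 2
  1 × C: 3 H
  1 × C: 2 H
  1 × Cl: no H
  1 × N: 2 H
  1 × N (aromatic): no H
  Total hydrogens = 11.
Molecular formula: C14H11ClN4O6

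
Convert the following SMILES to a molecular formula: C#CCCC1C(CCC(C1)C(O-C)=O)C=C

Heavy atoms from the SMILES: 14 C, 2 O.
Implicit hydrogens by atom environment:
  6 × C: 2 H each → 12
  5 × C: 1 H each → 5
  2 × C: no H
  2 × O: no H
  1 × C: 3 H
  Total hydrogens = 20.
Molecular formula: C14H20O2

C14H20O2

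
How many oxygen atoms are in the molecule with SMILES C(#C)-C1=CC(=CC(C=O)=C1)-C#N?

1

The symbol for oxygen appears 1 time in the SMILES.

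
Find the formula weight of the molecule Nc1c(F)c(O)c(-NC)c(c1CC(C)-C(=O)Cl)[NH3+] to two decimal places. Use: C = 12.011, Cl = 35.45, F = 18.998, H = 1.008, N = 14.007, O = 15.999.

Molecular formula: C11H16ClFN3O2+.
M = 11×12.011 + 1×35.45 + 1×18.998 + 16×1.008 + 3×14.007 + 2×15.999 = 276.72 g/mol.

276.72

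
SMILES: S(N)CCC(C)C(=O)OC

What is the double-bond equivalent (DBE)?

Molecular formula from the SMILES: C6H13NO2S.
DoU = (2C + 2 + N − H − X)/2 = (2·6 + 2 + 1 − 13 − 0)/2 = 2/2 = 1.
(Structurally: 0 ring(s) + 1 π bond(s) = 1.)

1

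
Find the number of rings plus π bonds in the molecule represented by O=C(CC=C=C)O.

3

Molecular formula from the SMILES: C5H6O2.
DoU = (2C + 2 + N − H − X)/2 = (2·5 + 2 + 0 − 6 − 0)/2 = 6/2 = 3.
(Structurally: 0 ring(s) + 3 π bond(s) = 3.)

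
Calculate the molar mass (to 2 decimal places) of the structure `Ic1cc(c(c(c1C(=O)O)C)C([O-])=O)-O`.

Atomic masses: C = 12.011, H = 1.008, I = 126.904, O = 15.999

321.05

Molecular formula: C9H6IO5-.
M = 9×12.011 + 6×1.008 + 1×126.904 + 5×15.999 = 321.05 g/mol.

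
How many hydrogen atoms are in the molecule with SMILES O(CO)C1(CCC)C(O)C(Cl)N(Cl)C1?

Hydrogens are implicit in SMILES; fill each atom to its normal valence:
  4 × C: 2 H each → 8
  2 × C: 1 H each → 2
  2 × Cl: no H
  2 × O: 1 H each → 2
  1 × C: 3 H
  1 × C: no H
  1 × N: no H
  1 × O: no H
  Total hydrogens = 15.

15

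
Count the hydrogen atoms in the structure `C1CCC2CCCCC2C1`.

18

Hydrogens are implicit in SMILES; fill each atom to its normal valence:
  8 × C: 2 H each → 16
  2 × C: 1 H each → 2
  Total hydrogens = 18.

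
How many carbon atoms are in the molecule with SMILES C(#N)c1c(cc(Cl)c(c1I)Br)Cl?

7

The symbol for carbon appears 7 times in the SMILES. Lowercase c denotes aromatic carbon and counts toward C.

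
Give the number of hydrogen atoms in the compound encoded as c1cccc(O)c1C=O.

6

Hydrogens are implicit in SMILES; fill each atom to its normal valence:
  4 × C (aromatic): 1 H each → 4
  2 × C (aromatic): no H
  1 × C: 1 H
  1 × O: 1 H
  1 × O: no H
  Total hydrogens = 6.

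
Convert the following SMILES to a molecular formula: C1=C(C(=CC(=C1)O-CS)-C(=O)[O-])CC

C10H11O3S-

Heavy atoms from the SMILES: 10 C, 3 O, 1 S.
Implicit hydrogens by atom environment:
  3 × C (aromatic): 1 H each → 3
  3 × C (aromatic): no H
  2 × C: 2 H each → 4
  2 × O: no H
  1 × C: 3 H
  1 × C: no H
  1 × O (charge -1): no H
  1 × S: 1 H
  Total hydrogens = 11.
Net charge -1.
Molecular formula: C10H11O3S-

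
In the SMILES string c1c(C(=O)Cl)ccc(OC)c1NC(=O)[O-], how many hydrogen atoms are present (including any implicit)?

7

Hydrogens are implicit in SMILES; fill each atom to its normal valence:
  3 × C (aromatic): 1 H each → 3
  3 × C (aromatic): no H
  3 × O: no H
  2 × C: no H
  1 × C: 3 H
  1 × Cl: no H
  1 × N: 1 H
  1 × O (charge -1): no H
  Total hydrogens = 7.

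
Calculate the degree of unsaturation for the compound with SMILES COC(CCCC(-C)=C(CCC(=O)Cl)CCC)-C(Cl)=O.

Molecular formula from the SMILES: C15H24Cl2O3.
DoU = (2C + 2 + N − H − X)/2 = (2·15 + 2 + 0 − 24 − 2)/2 = 6/2 = 3.
(Structurally: 0 ring(s) + 3 π bond(s) = 3.)

3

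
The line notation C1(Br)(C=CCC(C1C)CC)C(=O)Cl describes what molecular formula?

Heavy atoms from the SMILES: 1 Br, 10 C, 1 Cl, 1 O.
Implicit hydrogens by atom environment:
  4 × C: 1 H each → 4
  2 × C: 3 H each → 6
  2 × C: 2 H each → 4
  2 × C: no H
  1 × Br: no H
  1 × Cl: no H
  1 × O: no H
  Total hydrogens = 14.
Molecular formula: C10H14BrClO

C10H14BrClO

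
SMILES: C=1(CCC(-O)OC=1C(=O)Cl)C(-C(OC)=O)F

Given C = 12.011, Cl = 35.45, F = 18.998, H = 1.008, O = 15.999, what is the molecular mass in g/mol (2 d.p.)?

252.62

Molecular formula: C9H10ClFO5.
M = 9×12.011 + 1×35.45 + 1×18.998 + 10×1.008 + 5×15.999 = 252.62 g/mol.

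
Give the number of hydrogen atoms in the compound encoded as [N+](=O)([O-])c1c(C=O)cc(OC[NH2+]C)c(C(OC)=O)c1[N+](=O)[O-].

Hydrogens are implicit in SMILES; fill each atom to its normal valence:
  6 × O: no H
  5 × C (aromatic): no H
  2 × C: 3 H each → 6
  2 × N (charge +1): no H
  2 × O (charge -1): no H
  1 × C: 2 H
  1 × C (aromatic): 1 H
  1 × C: 1 H
  1 × C: no H
  1 × N (charge +1): 2 H
  Total hydrogens = 12.

12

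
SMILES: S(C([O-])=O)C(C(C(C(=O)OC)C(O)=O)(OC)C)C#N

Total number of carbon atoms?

The symbol for carbon appears 10 times in the SMILES.

10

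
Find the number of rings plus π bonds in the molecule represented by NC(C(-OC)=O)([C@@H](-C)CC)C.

1

Molecular formula from the SMILES: C8H17NO2.
DoU = (2C + 2 + N − H − X)/2 = (2·8 + 2 + 1 − 17 − 0)/2 = 2/2 = 1.
(Structurally: 0 ring(s) + 1 π bond(s) = 1.)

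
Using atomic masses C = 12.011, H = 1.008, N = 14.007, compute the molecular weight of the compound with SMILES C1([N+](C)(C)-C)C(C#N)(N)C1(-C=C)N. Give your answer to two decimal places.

Molecular formula: C9H17N4+.
M = 9×12.011 + 17×1.008 + 4×14.007 = 181.26 g/mol.

181.26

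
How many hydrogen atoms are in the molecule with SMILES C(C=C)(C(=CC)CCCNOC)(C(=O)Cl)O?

18

Hydrogens are implicit in SMILES; fill each atom to its normal valence:
  4 × C: 2 H each → 8
  3 × C: no H
  2 × C: 3 H each → 6
  2 × C: 1 H each → 2
  2 × O: no H
  1 × Cl: no H
  1 × N: 1 H
  1 × O: 1 H
  Total hydrogens = 18.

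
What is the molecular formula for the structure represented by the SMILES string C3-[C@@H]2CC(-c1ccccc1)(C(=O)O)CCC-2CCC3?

C17H22O2

Heavy atoms from the SMILES: 17 C, 2 O.
Implicit hydrogens by atom environment:
  7 × C: 2 H each → 14
  5 × C (aromatic): 1 H each → 5
  2 × C: 1 H each → 2
  2 × C: no H
  1 × C (aromatic): no H
  1 × O: 1 H
  1 × O: no H
  Total hydrogens = 22.
Molecular formula: C17H22O2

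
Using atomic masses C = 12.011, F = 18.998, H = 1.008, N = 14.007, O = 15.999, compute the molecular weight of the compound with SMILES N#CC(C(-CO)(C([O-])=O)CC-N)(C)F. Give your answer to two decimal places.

203.19

Molecular formula: C8H12FN2O3-.
M = 8×12.011 + 1×18.998 + 12×1.008 + 2×14.007 + 3×15.999 = 203.19 g/mol.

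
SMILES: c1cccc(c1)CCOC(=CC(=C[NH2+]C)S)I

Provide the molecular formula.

Heavy atoms from the SMILES: 13 C, 1 I, 1 N, 1 O, 1 S.
Implicit hydrogens by atom environment:
  5 × C (aromatic): 1 H each → 5
  2 × C: 2 H each → 4
  2 × C: 1 H each → 2
  2 × C: no H
  1 × C: 3 H
  1 × C (aromatic): no H
  1 × I: no H
  1 × N (charge +1): 2 H
  1 × O: no H
  1 × S: 1 H
  Total hydrogens = 17.
Net charge +1.
Molecular formula: C13H17INOS+

C13H17INOS+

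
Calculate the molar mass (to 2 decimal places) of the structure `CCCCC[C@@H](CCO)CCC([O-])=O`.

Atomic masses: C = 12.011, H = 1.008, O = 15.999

Molecular formula: C11H21O3-.
M = 11×12.011 + 21×1.008 + 3×15.999 = 201.29 g/mol.

201.29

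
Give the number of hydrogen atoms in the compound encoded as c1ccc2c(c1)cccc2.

Hydrogens are implicit in SMILES; fill each atom to its normal valence:
  8 × C (aromatic): 1 H each → 8
  2 × C (aromatic): no H
  Total hydrogens = 8.

8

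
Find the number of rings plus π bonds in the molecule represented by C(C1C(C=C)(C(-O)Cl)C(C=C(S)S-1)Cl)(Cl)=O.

4

Molecular formula from the SMILES: C9H9Cl3O2S2.
DoU = (2C + 2 + N − H − X)/2 = (2·9 + 2 + 0 − 9 − 3)/2 = 8/2 = 4.
(Structurally: 1 ring(s) + 3 π bond(s) = 4.)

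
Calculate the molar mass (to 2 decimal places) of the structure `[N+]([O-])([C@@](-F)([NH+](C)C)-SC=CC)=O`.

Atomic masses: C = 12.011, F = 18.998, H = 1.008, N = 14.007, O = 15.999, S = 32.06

Molecular formula: C6H12FN2O2S+.
M = 6×12.011 + 1×18.998 + 12×1.008 + 2×14.007 + 2×15.999 + 1×32.06 = 195.23 g/mol.

195.23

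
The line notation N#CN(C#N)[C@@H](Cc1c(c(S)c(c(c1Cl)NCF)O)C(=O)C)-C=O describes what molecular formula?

Heavy atoms from the SMILES: 14 C, 1 Cl, 1 F, 4 N, 3 O, 1 S.
Implicit hydrogens by atom environment:
  6 × C (aromatic): no H
  3 × C: no H
  3 × N: no H
  2 × C: 2 H each → 4
  2 × C: 1 H each → 2
  2 × O: no H
  1 × C: 3 H
  1 × Cl: no H
  1 × F: no H
  1 × N: 1 H
  1 × O: 1 H
  1 × S: 1 H
  Total hydrogens = 12.
Molecular formula: C14H12ClFN4O3S

C14H12ClFN4O3S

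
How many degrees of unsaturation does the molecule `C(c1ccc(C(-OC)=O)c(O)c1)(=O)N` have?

Molecular formula from the SMILES: C9H9NO4.
DoU = (2C + 2 + N − H − X)/2 = (2·9 + 2 + 1 − 9 − 0)/2 = 12/2 = 6.
(Structurally: 1 ring(s) + 5 π bond(s) = 6.)

6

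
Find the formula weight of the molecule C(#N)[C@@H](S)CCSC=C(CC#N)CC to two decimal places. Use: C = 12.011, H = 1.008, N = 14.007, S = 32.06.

226.36

Molecular formula: C10H14N2S2.
M = 10×12.011 + 14×1.008 + 2×14.007 + 2×32.06 = 226.36 g/mol.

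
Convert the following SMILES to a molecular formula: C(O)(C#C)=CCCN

C6H9NO

Heavy atoms from the SMILES: 6 C, 1 N, 1 O.
Implicit hydrogens by atom environment:
  2 × C: 2 H each → 4
  2 × C: 1 H each → 2
  2 × C: no H
  1 × N: 2 H
  1 × O: 1 H
  Total hydrogens = 9.
Molecular formula: C6H9NO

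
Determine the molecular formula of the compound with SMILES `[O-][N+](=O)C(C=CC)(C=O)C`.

Heavy atoms from the SMILES: 6 C, 1 N, 3 O.
Implicit hydrogens by atom environment:
  3 × C: 1 H each → 3
  2 × C: 3 H each → 6
  2 × O: no H
  1 × C: no H
  1 × N (charge +1): no H
  1 × O (charge -1): no H
  Total hydrogens = 9.
Molecular formula: C6H9NO3

C6H9NO3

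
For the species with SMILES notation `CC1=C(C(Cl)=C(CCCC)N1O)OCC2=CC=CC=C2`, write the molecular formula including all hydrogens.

C16H20ClNO2

Heavy atoms from the SMILES: 16 C, 1 Cl, 1 N, 2 O.
Implicit hydrogens by atom environment:
  5 × C (aromatic): 1 H each → 5
  5 × C (aromatic): no H
  4 × C: 2 H each → 8
  2 × C: 3 H each → 6
  1 × Cl: no H
  1 × N (aromatic): no H
  1 × O: 1 H
  1 × O: no H
  Total hydrogens = 20.
Molecular formula: C16H20ClNO2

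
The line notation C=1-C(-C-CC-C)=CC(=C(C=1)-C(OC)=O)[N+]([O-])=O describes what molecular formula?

Heavy atoms from the SMILES: 12 C, 1 N, 4 O.
Implicit hydrogens by atom environment:
  3 × C: 2 H each → 6
  3 × C (aromatic): 1 H each → 3
  3 × C (aromatic): no H
  3 × O: no H
  2 × C: 3 H each → 6
  1 × C: no H
  1 × N (charge +1): no H
  1 × O (charge -1): no H
  Total hydrogens = 15.
Molecular formula: C12H15NO4

C12H15NO4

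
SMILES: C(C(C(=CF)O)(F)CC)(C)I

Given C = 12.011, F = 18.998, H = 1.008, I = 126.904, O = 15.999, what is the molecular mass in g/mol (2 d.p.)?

Molecular formula: C7H11F2IO.
M = 7×12.011 + 2×18.998 + 11×1.008 + 1×126.904 + 1×15.999 = 276.06 g/mol.

276.06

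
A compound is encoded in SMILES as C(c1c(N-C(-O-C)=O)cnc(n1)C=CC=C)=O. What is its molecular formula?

Heavy atoms from the SMILES: 11 C, 3 N, 3 O.
Implicit hydrogens by atom environment:
  4 × C: 1 H each → 4
  3 × C (aromatic): no H
  3 × O: no H
  2 × N (aromatic): no H
  1 × C: 3 H
  1 × C: 2 H
  1 × C (aromatic): 1 H
  1 × C: no H
  1 × N: 1 H
  Total hydrogens = 11.
Molecular formula: C11H11N3O3

C11H11N3O3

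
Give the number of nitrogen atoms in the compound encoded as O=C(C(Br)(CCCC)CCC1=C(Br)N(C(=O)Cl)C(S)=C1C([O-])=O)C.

1

The symbol for nitrogen appears 1 time in the SMILES.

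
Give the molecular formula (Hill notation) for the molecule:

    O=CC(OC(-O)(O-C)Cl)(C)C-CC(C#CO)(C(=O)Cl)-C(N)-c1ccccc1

Heavy atoms from the SMILES: 18 C, 2 Cl, 1 N, 6 O.
Implicit hydrogens by atom environment:
  6 × C: no H
  5 × C (aromatic): 1 H each → 5
  4 × O: no H
  2 × C: 3 H each → 6
  2 × C: 2 H each → 4
  2 × C: 1 H each → 2
  2 × Cl: no H
  2 × O: 1 H each → 2
  1 × C (aromatic): no H
  1 × N: 2 H
  Total hydrogens = 21.
Molecular formula: C18H21Cl2NO6

C18H21Cl2NO6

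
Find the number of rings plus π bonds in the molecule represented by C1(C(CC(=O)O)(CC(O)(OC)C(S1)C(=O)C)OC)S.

Molecular formula from the SMILES: C11H18O6S2.
DoU = (2C + 2 + N − H − X)/2 = (2·11 + 2 + 0 − 18 − 0)/2 = 6/2 = 3.
(Structurally: 1 ring(s) + 2 π bond(s) = 3.)

3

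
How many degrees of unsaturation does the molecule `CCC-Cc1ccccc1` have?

Molecular formula from the SMILES: C10H14.
DoU = (2C + 2 + N − H − X)/2 = (2·10 + 2 + 0 − 14 − 0)/2 = 8/2 = 4.
(Structurally: 1 ring(s) + 3 π bond(s) = 4.)

4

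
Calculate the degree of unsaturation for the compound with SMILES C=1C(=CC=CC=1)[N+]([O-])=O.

5

Molecular formula from the SMILES: C6H5NO2.
DoU = (2C + 2 + N − H − X)/2 = (2·6 + 2 + 1 − 5 − 0)/2 = 10/2 = 5.
(Structurally: 1 ring(s) + 4 π bond(s) = 5.)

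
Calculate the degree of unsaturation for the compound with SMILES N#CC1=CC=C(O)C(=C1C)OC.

6

Molecular formula from the SMILES: C9H9NO2.
DoU = (2C + 2 + N − H − X)/2 = (2·9 + 2 + 1 − 9 − 0)/2 = 12/2 = 6.
(Structurally: 1 ring(s) + 5 π bond(s) = 6.)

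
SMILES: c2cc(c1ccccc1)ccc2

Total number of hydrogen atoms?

10

Hydrogens are implicit in SMILES; fill each atom to its normal valence:
  10 × C (aromatic): 1 H each → 10
  2 × C (aromatic): no H
  Total hydrogens = 10.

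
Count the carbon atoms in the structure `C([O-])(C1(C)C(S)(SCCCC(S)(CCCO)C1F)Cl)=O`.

The symbol for carbon appears 12 times in the SMILES. (Cl is a single chlorine, not C + l.)

12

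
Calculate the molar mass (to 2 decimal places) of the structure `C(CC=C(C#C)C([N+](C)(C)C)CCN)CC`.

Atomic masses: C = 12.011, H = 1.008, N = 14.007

Molecular formula: C14H27N2+.
M = 14×12.011 + 27×1.008 + 2×14.007 = 223.38 g/mol.

223.38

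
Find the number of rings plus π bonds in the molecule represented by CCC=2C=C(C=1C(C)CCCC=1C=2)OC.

5

Molecular formula from the SMILES: C14H20O.
DoU = (2C + 2 + N − H − X)/2 = (2·14 + 2 + 0 − 20 − 0)/2 = 10/2 = 5.
(Structurally: 2 ring(s) + 3 π bond(s) = 5.)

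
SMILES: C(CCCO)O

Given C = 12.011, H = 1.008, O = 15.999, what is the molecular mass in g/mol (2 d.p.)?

90.12

Molecular formula: C4H10O2.
M = 4×12.011 + 10×1.008 + 2×15.999 = 90.12 g/mol.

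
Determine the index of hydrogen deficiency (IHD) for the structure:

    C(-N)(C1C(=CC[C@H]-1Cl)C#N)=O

5

Molecular formula from the SMILES: C7H7ClN2O.
DoU = (2C + 2 + N − H − X)/2 = (2·7 + 2 + 2 − 7 − 1)/2 = 10/2 = 5.
(Structurally: 1 ring(s) + 4 π bond(s) = 5.)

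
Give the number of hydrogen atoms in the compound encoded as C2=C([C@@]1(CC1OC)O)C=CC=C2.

Hydrogens are implicit in SMILES; fill each atom to its normal valence:
  5 × C (aromatic): 1 H each → 5
  1 × C: 3 H
  1 × C: 2 H
  1 × C: 1 H
  1 × C: no H
  1 × C (aromatic): no H
  1 × O: 1 H
  1 × O: no H
  Total hydrogens = 12.

12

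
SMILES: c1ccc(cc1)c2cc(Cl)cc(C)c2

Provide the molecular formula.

C13H11Cl

Heavy atoms from the SMILES: 13 C, 1 Cl.
Implicit hydrogens by atom environment:
  8 × C (aromatic): 1 H each → 8
  4 × C (aromatic): no H
  1 × C: 3 H
  1 × Cl: no H
  Total hydrogens = 11.
Molecular formula: C13H11Cl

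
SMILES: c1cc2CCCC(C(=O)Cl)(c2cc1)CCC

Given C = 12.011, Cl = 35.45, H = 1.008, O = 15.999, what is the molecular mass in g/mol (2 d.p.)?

Molecular formula: C14H17ClO.
M = 14×12.011 + 1×35.45 + 17×1.008 + 1×15.999 = 236.74 g/mol.

236.74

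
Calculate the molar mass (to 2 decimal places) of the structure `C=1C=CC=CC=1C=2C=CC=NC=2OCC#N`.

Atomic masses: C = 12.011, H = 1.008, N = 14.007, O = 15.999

210.24

Molecular formula: C13H10N2O.
M = 13×12.011 + 10×1.008 + 2×14.007 + 1×15.999 = 210.24 g/mol.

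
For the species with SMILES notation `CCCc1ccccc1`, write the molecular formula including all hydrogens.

Heavy atoms from the SMILES: 9 C.
Implicit hydrogens by atom environment:
  5 × C (aromatic): 1 H each → 5
  2 × C: 2 H each → 4
  1 × C: 3 H
  1 × C (aromatic): no H
  Total hydrogens = 12.
Molecular formula: C9H12

C9H12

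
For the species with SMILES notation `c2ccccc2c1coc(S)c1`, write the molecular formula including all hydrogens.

C10H8OS

Heavy atoms from the SMILES: 10 C, 1 O, 1 S.
Implicit hydrogens by atom environment:
  7 × C (aromatic): 1 H each → 7
  3 × C (aromatic): no H
  1 × O (aromatic): no H
  1 × S: 1 H
  Total hydrogens = 8.
Molecular formula: C10H8OS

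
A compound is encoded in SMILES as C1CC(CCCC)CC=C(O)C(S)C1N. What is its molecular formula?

C12H23NOS

Heavy atoms from the SMILES: 12 C, 1 N, 1 O, 1 S.
Implicit hydrogens by atom environment:
  6 × C: 2 H each → 12
  4 × C: 1 H each → 4
  1 × C: 3 H
  1 × C: no H
  1 × N: 2 H
  1 × O: 1 H
  1 × S: 1 H
  Total hydrogens = 23.
Molecular formula: C12H23NOS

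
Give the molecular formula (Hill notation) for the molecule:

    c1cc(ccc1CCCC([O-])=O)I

C10H10IO2-

Heavy atoms from the SMILES: 10 C, 1 I, 2 O.
Implicit hydrogens by atom environment:
  4 × C (aromatic): 1 H each → 4
  3 × C: 2 H each → 6
  2 × C (aromatic): no H
  1 × C: no H
  1 × I: no H
  1 × O: no H
  1 × O (charge -1): no H
  Total hydrogens = 10.
Net charge -1.
Molecular formula: C10H10IO2-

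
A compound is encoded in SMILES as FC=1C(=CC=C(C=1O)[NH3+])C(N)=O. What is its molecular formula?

Heavy atoms from the SMILES: 7 C, 1 F, 2 N, 2 O.
Implicit hydrogens by atom environment:
  4 × C (aromatic): no H
  2 × C (aromatic): 1 H each → 2
  1 × C: no H
  1 × F: no H
  1 × N (charge +1): 3 H
  1 × N: 2 H
  1 × O: 1 H
  1 × O: no H
  Total hydrogens = 8.
Net charge +1.
Molecular formula: C7H8FN2O2+

C7H8FN2O2+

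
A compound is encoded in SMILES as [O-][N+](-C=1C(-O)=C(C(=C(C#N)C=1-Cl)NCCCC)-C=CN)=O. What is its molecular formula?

C13H15ClN4O3

Heavy atoms from the SMILES: 13 C, 1 Cl, 4 N, 3 O.
Implicit hydrogens by atom environment:
  6 × C (aromatic): no H
  3 × C: 2 H each → 6
  2 × C: 1 H each → 2
  1 × C: 3 H
  1 × C: no H
  1 × Cl: no H
  1 × N: 2 H
  1 × N: 1 H
  1 × N (charge +1): no H
  1 × N: no H
  1 × O: 1 H
  1 × O: no H
  1 × O (charge -1): no H
  Total hydrogens = 15.
Molecular formula: C13H15ClN4O3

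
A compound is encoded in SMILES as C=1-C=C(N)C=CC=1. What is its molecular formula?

C6H7N

Heavy atoms from the SMILES: 6 C, 1 N.
Implicit hydrogens by atom environment:
  5 × C (aromatic): 1 H each → 5
  1 × C (aromatic): no H
  1 × N: 2 H
  Total hydrogens = 7.
Molecular formula: C6H7N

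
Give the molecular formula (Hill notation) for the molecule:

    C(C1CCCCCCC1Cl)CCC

Heavy atoms from the SMILES: 12 C, 1 Cl.
Implicit hydrogens by atom environment:
  9 × C: 2 H each → 18
  2 × C: 1 H each → 2
  1 × C: 3 H
  1 × Cl: no H
  Total hydrogens = 23.
Molecular formula: C12H23Cl

C12H23Cl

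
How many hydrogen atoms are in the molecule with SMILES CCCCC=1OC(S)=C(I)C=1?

11

Hydrogens are implicit in SMILES; fill each atom to its normal valence:
  3 × C: 2 H each → 6
  3 × C (aromatic): no H
  1 × C: 3 H
  1 × C (aromatic): 1 H
  1 × I: no H
  1 × O (aromatic): no H
  1 × S: 1 H
  Total hydrogens = 11.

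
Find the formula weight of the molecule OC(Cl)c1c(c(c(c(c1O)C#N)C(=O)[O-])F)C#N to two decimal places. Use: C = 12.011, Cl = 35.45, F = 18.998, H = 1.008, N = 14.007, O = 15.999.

269.59

Molecular formula: C10H3ClFN2O4-.
M = 10×12.011 + 1×35.45 + 1×18.998 + 3×1.008 + 2×14.007 + 4×15.999 = 269.59 g/mol.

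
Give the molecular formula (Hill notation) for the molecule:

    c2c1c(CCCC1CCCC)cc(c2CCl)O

C15H21ClO

Heavy atoms from the SMILES: 15 C, 1 Cl, 1 O.
Implicit hydrogens by atom environment:
  7 × C: 2 H each → 14
  4 × C (aromatic): no H
  2 × C (aromatic): 1 H each → 2
  1 × C: 3 H
  1 × C: 1 H
  1 × Cl: no H
  1 × O: 1 H
  Total hydrogens = 21.
Molecular formula: C15H21ClO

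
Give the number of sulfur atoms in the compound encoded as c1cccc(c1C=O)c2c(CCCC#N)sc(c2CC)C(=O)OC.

The symbol for sulfur appears 1 time in the SMILES.

1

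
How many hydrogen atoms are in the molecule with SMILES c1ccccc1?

6

Hydrogens are implicit in SMILES; fill each atom to its normal valence:
  6 × C (aromatic): 1 H each → 6
  Total hydrogens = 6.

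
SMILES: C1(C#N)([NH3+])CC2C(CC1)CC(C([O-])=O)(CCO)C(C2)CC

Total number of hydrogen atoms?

26

Hydrogens are implicit in SMILES; fill each atom to its normal valence:
  8 × C: 2 H each → 16
  4 × C: no H
  3 × C: 1 H each → 3
  1 × C: 3 H
  1 × N (charge +1): 3 H
  1 × N: no H
  1 × O: 1 H
  1 × O: no H
  1 × O (charge -1): no H
  Total hydrogens = 26.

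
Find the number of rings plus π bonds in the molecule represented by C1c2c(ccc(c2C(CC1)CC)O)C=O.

Molecular formula from the SMILES: C13H16O2.
DoU = (2C + 2 + N − H − X)/2 = (2·13 + 2 + 0 − 16 − 0)/2 = 12/2 = 6.
(Structurally: 2 ring(s) + 4 π bond(s) = 6.)

6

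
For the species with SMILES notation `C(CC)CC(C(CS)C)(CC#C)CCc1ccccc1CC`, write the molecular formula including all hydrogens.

C21H32S

Heavy atoms from the SMILES: 21 C, 1 S.
Implicit hydrogens by atom environment:
  8 × C: 2 H each → 16
  4 × C (aromatic): 1 H each → 4
  3 × C: 3 H each → 9
  2 × C: 1 H each → 2
  2 × C: no H
  2 × C (aromatic): no H
  1 × S: 1 H
  Total hydrogens = 32.
Molecular formula: C21H32S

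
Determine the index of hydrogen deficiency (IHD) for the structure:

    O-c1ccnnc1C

Molecular formula from the SMILES: C5H6N2O.
DoU = (2C + 2 + N − H − X)/2 = (2·5 + 2 + 2 − 6 − 0)/2 = 8/2 = 4.
(Structurally: 1 ring(s) + 3 π bond(s) = 4.)

4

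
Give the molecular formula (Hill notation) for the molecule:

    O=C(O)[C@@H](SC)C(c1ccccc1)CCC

Heavy atoms from the SMILES: 13 C, 2 O, 1 S.
Implicit hydrogens by atom environment:
  5 × C (aromatic): 1 H each → 5
  2 × C: 3 H each → 6
  2 × C: 2 H each → 4
  2 × C: 1 H each → 2
  1 × C (aromatic): no H
  1 × C: no H
  1 × O: 1 H
  1 × O: no H
  1 × S: no H
  Total hydrogens = 18.
Molecular formula: C13H18O2S

C13H18O2S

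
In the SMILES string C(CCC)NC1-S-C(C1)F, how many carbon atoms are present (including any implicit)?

7

The symbol for carbon appears 7 times in the SMILES.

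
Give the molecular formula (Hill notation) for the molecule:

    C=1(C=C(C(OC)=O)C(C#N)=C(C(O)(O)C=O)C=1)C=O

Heavy atoms from the SMILES: 12 C, 1 N, 6 O.
Implicit hydrogens by atom environment:
  4 × C (aromatic): no H
  4 × O: no H
  3 × C: no H
  2 × C (aromatic): 1 H each → 2
  2 × C: 1 H each → 2
  2 × O: 1 H each → 2
  1 × C: 3 H
  1 × N: no H
  Total hydrogens = 9.
Molecular formula: C12H9NO6

C12H9NO6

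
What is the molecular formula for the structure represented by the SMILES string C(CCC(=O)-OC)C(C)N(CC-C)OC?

Heavy atoms from the SMILES: 11 C, 1 N, 3 O.
Implicit hydrogens by atom environment:
  5 × C: 2 H each → 10
  4 × C: 3 H each → 12
  3 × O: no H
  1 × C: 1 H
  1 × C: no H
  1 × N: no H
  Total hydrogens = 23.
Molecular formula: C11H23NO3

C11H23NO3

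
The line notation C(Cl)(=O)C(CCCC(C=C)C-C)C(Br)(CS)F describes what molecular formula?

C12H19BrClFOS

Heavy atoms from the SMILES: 1 Br, 12 C, 1 Cl, 1 F, 1 O, 1 S.
Implicit hydrogens by atom environment:
  6 × C: 2 H each → 12
  3 × C: 1 H each → 3
  2 × C: no H
  1 × Br: no H
  1 × C: 3 H
  1 × Cl: no H
  1 × F: no H
  1 × O: no H
  1 × S: 1 H
  Total hydrogens = 19.
Molecular formula: C12H19BrClFOS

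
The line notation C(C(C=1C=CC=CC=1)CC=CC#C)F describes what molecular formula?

Heavy atoms from the SMILES: 13 C, 1 F.
Implicit hydrogens by atom environment:
  5 × C (aromatic): 1 H each → 5
  4 × C: 1 H each → 4
  2 × C: 2 H each → 4
  1 × C: no H
  1 × C (aromatic): no H
  1 × F: no H
  Total hydrogens = 13.
Molecular formula: C13H13F

C13H13F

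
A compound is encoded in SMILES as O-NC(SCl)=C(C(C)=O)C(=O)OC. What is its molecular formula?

Heavy atoms from the SMILES: 6 C, 1 Cl, 1 N, 4 O, 1 S.
Implicit hydrogens by atom environment:
  4 × C: no H
  3 × O: no H
  2 × C: 3 H each → 6
  1 × Cl: no H
  1 × N: 1 H
  1 × O: 1 H
  1 × S: no H
  Total hydrogens = 8.
Molecular formula: C6H8ClNO4S

C6H8ClNO4S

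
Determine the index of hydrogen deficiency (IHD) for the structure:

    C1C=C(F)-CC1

Molecular formula from the SMILES: C5H7F.
DoU = (2C + 2 + N − H − X)/2 = (2·5 + 2 + 0 − 7 − 1)/2 = 4/2 = 2.
(Structurally: 1 ring(s) + 1 π bond(s) = 2.)

2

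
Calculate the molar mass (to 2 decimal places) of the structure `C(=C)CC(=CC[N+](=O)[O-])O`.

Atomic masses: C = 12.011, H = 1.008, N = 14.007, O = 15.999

143.14

Molecular formula: C6H9NO3.
M = 6×12.011 + 9×1.008 + 1×14.007 + 3×15.999 = 143.14 g/mol.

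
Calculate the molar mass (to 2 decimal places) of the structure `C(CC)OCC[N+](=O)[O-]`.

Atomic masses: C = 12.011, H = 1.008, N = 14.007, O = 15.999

133.15

Molecular formula: C5H11NO3.
M = 5×12.011 + 11×1.008 + 1×14.007 + 3×15.999 = 133.15 g/mol.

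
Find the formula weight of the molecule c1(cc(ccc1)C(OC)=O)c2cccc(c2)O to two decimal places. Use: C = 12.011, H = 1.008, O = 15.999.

228.25

Molecular formula: C14H12O3.
M = 14×12.011 + 12×1.008 + 3×15.999 = 228.25 g/mol.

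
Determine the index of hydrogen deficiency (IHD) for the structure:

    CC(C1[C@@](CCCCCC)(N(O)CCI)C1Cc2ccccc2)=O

6

Molecular formula from the SMILES: C20H30INO2.
DoU = (2C + 2 + N − H − X)/2 = (2·20 + 2 + 1 − 30 − 1)/2 = 12/2 = 6.
(Structurally: 2 ring(s) + 4 π bond(s) = 6.)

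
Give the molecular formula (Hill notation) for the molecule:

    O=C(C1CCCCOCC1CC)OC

Heavy atoms from the SMILES: 11 C, 3 O.
Implicit hydrogens by atom environment:
  6 × C: 2 H each → 12
  3 × O: no H
  2 × C: 3 H each → 6
  2 × C: 1 H each → 2
  1 × C: no H
  Total hydrogens = 20.
Molecular formula: C11H20O3

C11H20O3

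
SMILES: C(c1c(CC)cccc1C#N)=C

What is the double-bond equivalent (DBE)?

7

Molecular formula from the SMILES: C11H11N.
DoU = (2C + 2 + N − H − X)/2 = (2·11 + 2 + 1 − 11 − 0)/2 = 14/2 = 7.
(Structurally: 1 ring(s) + 6 π bond(s) = 7.)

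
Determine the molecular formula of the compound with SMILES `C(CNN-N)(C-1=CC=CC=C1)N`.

Heavy atoms from the SMILES: 8 C, 4 N.
Implicit hydrogens by atom environment:
  5 × C (aromatic): 1 H each → 5
  2 × N: 2 H each → 4
  2 × N: 1 H each → 2
  1 × C: 2 H
  1 × C: 1 H
  1 × C (aromatic): no H
  Total hydrogens = 14.
Molecular formula: C8H14N4

C8H14N4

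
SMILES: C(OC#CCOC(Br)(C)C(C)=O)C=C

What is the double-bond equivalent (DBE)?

Molecular formula from the SMILES: C10H13BrO3.
DoU = (2C + 2 + N − H − X)/2 = (2·10 + 2 + 0 − 13 − 1)/2 = 8/2 = 4.
(Structurally: 0 ring(s) + 4 π bond(s) = 4.)

4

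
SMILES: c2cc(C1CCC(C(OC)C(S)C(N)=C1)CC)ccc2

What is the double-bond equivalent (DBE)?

Molecular formula from the SMILES: C17H25NOS.
DoU = (2C + 2 + N − H − X)/2 = (2·17 + 2 + 1 − 25 − 0)/2 = 12/2 = 6.
(Structurally: 2 ring(s) + 4 π bond(s) = 6.)

6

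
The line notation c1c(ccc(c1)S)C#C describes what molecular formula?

C8H6S

Heavy atoms from the SMILES: 8 C, 1 S.
Implicit hydrogens by atom environment:
  4 × C (aromatic): 1 H each → 4
  2 × C (aromatic): no H
  1 × C: 1 H
  1 × C: no H
  1 × S: 1 H
  Total hydrogens = 6.
Molecular formula: C8H6S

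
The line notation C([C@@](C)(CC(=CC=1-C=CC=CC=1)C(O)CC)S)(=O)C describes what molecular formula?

Heavy atoms from the SMILES: 16 C, 2 O, 1 S.
Implicit hydrogens by atom environment:
  5 × C (aromatic): 1 H each → 5
  3 × C: 3 H each → 9
  3 × C: no H
  2 × C: 2 H each → 4
  2 × C: 1 H each → 2
  1 × C (aromatic): no H
  1 × O: 1 H
  1 × O: no H
  1 × S: 1 H
  Total hydrogens = 22.
Molecular formula: C16H22O2S

C16H22O2S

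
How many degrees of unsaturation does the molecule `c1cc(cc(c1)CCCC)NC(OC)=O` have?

Molecular formula from the SMILES: C12H17NO2.
DoU = (2C + 2 + N − H − X)/2 = (2·12 + 2 + 1 − 17 − 0)/2 = 10/2 = 5.
(Structurally: 1 ring(s) + 4 π bond(s) = 5.)

5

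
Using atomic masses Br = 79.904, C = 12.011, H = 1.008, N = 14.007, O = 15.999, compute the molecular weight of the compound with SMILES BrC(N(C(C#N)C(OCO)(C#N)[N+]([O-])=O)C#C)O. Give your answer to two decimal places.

Molecular formula: C8H7BrN4O5.
M = 1×79.904 + 8×12.011 + 7×1.008 + 4×14.007 + 5×15.999 = 319.07 g/mol.

319.07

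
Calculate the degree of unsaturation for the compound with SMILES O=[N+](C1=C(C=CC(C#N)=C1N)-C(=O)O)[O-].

8

Molecular formula from the SMILES: C8H5N3O4.
DoU = (2C + 2 + N − H − X)/2 = (2·8 + 2 + 3 − 5 − 0)/2 = 16/2 = 8.
(Structurally: 1 ring(s) + 7 π bond(s) = 8.)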